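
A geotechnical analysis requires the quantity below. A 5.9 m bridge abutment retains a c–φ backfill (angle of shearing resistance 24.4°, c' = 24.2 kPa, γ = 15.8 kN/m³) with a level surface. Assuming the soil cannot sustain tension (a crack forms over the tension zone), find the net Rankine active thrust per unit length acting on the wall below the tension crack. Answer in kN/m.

K_a = 0.4153; √K_a = 0.6445.
Tension-crack depth z_c = 2c/(γ√K_a) = 2×24.2/(15.8×0.6445) = 4.753 m.
σ_a at base = K_a γ H − 2c√K_a = 0.4153×15.8×5.9 − 2×24.2×0.6445 = 7.525 kPa.
P_a = ½ × 7.525 × (H − z_c) = 0.5×7.525×1.147 = 4.314 kN/m.

4.31 kN/m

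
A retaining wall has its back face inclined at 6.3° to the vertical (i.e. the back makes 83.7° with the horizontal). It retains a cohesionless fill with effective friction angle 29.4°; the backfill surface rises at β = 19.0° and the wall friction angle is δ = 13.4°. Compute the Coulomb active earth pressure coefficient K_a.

K_a = sin²(α+φ) / [sin²α · sin(α−δ) · (1 + √{sin(φ+δ)sin(φ−β) / (sin(α−δ)sin(α+β))})²].
With α = 83.7°, φ = 29.4°, δ = 13.4°, β = 19.0°: K_a = 0.4879.

0.488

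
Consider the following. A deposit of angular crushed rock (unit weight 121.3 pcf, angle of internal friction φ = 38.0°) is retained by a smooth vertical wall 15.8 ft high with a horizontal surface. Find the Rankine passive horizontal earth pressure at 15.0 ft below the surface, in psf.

7650 psf

K_p = (1 + sin φ)/(1 − sin φ) = 4.204.
σ_h = K_p γ z = 4.204 × 121.3 × 15.0 = 7649 psf.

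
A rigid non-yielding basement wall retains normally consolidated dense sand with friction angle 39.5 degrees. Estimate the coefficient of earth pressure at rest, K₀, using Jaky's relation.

0.364

K₀ = 1 − sin φ' = 1 − sin 39.5° = 0.3639.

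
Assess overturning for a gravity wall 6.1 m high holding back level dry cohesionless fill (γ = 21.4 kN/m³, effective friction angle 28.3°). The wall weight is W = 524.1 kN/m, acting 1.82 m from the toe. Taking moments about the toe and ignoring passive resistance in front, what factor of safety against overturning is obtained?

3.30

K_a = tan²(45° − 28.3°/2) = 0.3568.
P_a = ½K_aγH² = 0.5×0.3568×21.4×6.1² = 142.0 kN/m, acting at H/3 = 2.033 m above the base.
Overturning moment M_o = P_a × H/3 = 142.0 × 2.033 = 288.8.
Resisting moment M_r = W × 1.82 = 524.1 × 1.82 = 953.9.
FS_overturning = M_r/M_o = 953.9/288.8 = 3.303.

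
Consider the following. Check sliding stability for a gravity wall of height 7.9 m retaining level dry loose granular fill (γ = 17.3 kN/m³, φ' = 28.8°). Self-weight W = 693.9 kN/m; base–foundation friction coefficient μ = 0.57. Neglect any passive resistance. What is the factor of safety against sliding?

2.09

K_a = tan²(45° − 28.8°/2) = 0.3498.
P_a = ½K_aγH² = 0.5×0.3498×17.3×7.9² = 188.8 kN/m, acting at H/3 = 2.633 m above the base.
FS_sliding = μW / P_a = 0.57×693.9 / 188.8 = 2.095.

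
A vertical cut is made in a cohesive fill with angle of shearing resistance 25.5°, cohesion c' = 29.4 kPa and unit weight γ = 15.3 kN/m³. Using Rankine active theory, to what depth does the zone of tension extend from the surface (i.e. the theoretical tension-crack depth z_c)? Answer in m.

6.09 m

K_a = tan²(45° − 25.5°/2) = 0.3981; √K_a = 0.6310.
The active pressure is zero where K_a γ z = 2c√K_a, so z_c = 2c/(γ√K_a) = 2×29.4/(15.3×0.6310) = 6.091 m.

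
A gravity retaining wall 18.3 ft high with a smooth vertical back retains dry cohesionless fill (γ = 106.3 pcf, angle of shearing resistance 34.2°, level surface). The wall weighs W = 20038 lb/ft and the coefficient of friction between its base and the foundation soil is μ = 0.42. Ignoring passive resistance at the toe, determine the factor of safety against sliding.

1.69

K_a = tan²(45° − 34.2°/2) = 0.2803.
P_a = ½K_aγH² = 0.5×0.2803×106.3×18.3² = 4990 lb/ft, acting at H/3 = 6.100 ft above the base.
FS_sliding = μW / P_a = 0.42×20038 / 4990 = 1.687.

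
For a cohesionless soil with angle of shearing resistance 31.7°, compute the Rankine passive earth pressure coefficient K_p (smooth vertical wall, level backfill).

3.21

K_p = (1 + sin φ)/(1 − sin φ) = tan²(45° + 31.7°/2) = 3.215.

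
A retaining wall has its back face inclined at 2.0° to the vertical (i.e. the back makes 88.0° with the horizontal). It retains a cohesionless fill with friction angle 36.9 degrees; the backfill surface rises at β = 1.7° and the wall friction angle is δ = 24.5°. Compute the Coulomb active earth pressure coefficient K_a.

0.245

K_a = sin²(α+φ) / [sin²α · sin(α−δ) · (1 + √{sin(φ+δ)sin(φ−β) / (sin(α−δ)sin(α+β))})²].
With α = 88.0°, φ = 36.9°, δ = 24.5°, β = 1.7°: K_a = 0.2452.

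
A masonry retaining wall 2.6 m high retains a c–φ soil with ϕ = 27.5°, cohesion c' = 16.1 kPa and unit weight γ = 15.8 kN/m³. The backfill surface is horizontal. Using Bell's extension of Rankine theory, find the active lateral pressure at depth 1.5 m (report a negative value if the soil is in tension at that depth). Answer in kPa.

-10.8 kPa

K_a = (1 − sin φ)/(1 + sin φ) = 0.3682.
σ_a = K_a γ z − 2c√K_a = 0.3682×15.8×1.5 − 2×16.1×0.6068 = -10.81 kPa.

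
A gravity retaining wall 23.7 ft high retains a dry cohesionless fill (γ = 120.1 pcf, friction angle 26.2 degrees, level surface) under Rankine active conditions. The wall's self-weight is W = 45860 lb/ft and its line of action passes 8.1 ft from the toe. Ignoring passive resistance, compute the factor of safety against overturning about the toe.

K_a = tan²(45° − 26.2°/2) = 0.3874.
P_a = ½K_aγH² = 0.5×0.3874×120.1×23.7² = 13070 lb/ft, acting at H/3 = 7.900 ft above the base.
Overturning moment M_o = P_a × H/3 = 13070 × 7.900 = 103200.
Resisting moment M_r = W × 8.1 = 45860 × 8.1 = 371500.
FS_overturning = M_r/M_o = 371500/103200 = 3.598.

3.60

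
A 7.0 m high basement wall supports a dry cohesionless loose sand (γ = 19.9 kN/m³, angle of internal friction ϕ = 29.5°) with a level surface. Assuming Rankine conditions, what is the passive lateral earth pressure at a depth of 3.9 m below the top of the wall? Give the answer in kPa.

K_p = (1 + sin φ)/(1 − sin φ) = 2.940.
σ_h = K_p γ z = 2.940 × 19.9 × 3.9 = 228.2 kPa.

228 kPa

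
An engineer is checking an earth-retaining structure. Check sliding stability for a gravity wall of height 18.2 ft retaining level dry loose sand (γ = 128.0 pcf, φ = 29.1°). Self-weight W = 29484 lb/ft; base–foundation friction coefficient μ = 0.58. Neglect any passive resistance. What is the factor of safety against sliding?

K_a = tan²(45° − 29.1°/2) = 0.3456.
P_a = ½K_aγH² = 0.5×0.3456×128.0×18.2² = 7326 lb/ft, acting at H/3 = 6.067 ft above the base.
FS_sliding = μW / P_a = 0.58×29484 / 7326 = 2.334.

2.33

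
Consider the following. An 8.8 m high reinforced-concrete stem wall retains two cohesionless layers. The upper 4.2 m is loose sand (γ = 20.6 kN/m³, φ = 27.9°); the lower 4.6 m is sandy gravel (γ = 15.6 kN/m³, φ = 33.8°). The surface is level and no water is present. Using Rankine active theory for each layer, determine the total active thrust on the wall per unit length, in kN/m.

226 kN/m

K_a1 = tan²(45°−27.9°/2) = 0.3625; K_a2 = tan²(45°−33.8°/2) = 0.2851.
Layer 1: σ at base = K_a1 γ₁ h₁ = 31.36 kPa; P₁ = ½×31.36×4.2 = 65.86.
Layer 2: σ_v at top = γ₁h₁ = 86.52; σ_h top = K_a2×86.52 = 24.67; σ_h base = K_a2×(86.52+15.6×4.6) = 45.13.
P₂ = ½(24.67+45.13)×4.6 = 160.5. Total P_a = 65.86+160.5 = 226.4 kN/m.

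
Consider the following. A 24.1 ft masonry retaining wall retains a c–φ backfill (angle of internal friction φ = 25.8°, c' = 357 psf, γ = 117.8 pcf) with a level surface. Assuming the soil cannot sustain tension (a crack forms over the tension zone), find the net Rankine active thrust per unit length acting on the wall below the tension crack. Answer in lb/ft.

4830 lb/ft

K_a = 0.3935; √K_a = 0.6273.
Tension-crack depth z_c = 2c/(γ√K_a) = 2×357/(117.8×0.6273) = 9.662 ft.
σ_a at base = K_a γ H − 2c√K_a = 0.3935×117.8×24.1 − 2×357×0.6273 = 669.3 psf.
P_a = ½ × 669.3 × (H − z_c) = 0.5×669.3×14.44 = 4831 lb/ft.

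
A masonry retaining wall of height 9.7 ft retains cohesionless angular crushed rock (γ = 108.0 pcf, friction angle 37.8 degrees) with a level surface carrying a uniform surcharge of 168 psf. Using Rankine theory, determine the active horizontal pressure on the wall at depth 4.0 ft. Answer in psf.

K_a = (1 − sin φ)/(1 + sin φ) = 0.2400.
σ_v = γz + q = 108.0 × 4.0 + 168 = 600.0 psf.
σ_h = K_a σ_v = 0.2400 × 600.0 = 144.0 psf.

144 psf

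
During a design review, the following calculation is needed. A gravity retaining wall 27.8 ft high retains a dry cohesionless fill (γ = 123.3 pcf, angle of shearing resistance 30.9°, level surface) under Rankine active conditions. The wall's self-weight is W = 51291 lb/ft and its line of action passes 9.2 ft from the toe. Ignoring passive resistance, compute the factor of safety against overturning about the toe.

3.33

K_a = tan²(45° − 30.9°/2) = 0.3214.
P_a = ½K_aγH² = 0.5×0.3214×123.3×27.8² = 15310 lb/ft, acting at H/3 = 9.267 ft above the base.
Overturning moment M_o = P_a × H/3 = 15310 × 9.267 = 141900.
Resisting moment M_r = W × 9.2 = 51291 × 9.2 = 471900.
FS_overturning = M_r/M_o = 471900/141900 = 3.325.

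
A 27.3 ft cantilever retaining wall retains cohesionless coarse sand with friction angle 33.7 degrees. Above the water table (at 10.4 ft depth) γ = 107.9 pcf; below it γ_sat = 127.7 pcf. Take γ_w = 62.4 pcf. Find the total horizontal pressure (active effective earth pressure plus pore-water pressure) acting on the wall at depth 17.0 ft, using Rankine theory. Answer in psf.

857 psf

K_a = (1 − sin φ)/(1 + sin φ) = 0.2863.
γ' = 127.7 − 62.4 = 65.30 pcf.
Effective vertical stress at 17.0 ft: σ'_v = 107.9×10.4 + 65.30×6.60 = 1553 psf.
σ'_h = K_a σ'_v = 0.2863 × 1553 = 444.7 psf; u = γ_w × 6.60 = 411.8 psf.
Total σ_h = 444.7 + 411.8 = 856.5 psf.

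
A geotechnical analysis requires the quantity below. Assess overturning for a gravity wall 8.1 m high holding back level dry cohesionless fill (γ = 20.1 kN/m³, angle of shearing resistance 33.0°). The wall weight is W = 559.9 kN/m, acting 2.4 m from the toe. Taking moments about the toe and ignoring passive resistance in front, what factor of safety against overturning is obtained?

K_a = tan²(45° − 33.0°/2) = 0.2948.
P_a = ½K_aγH² = 0.5×0.2948×20.1×8.1² = 194.4 kN/m, acting at H/3 = 2.700 m above the base.
Overturning moment M_o = P_a × H/3 = 194.4 × 2.700 = 524.8.
Resisting moment M_r = W × 2.4 = 559.9 × 2.4 = 1344.
FS_overturning = M_r/M_o = 1344/524.8 = 2.560.

2.56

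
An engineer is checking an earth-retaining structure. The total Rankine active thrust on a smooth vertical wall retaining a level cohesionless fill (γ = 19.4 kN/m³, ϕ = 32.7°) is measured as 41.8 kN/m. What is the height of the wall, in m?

3.80 m

K_a = 0.2985. P_a = ½ K_a γ H² ⇒ H = √(2P_a/(K_a γ)).
H = √(2×41.8/(0.2985×19.4)) = 3.800 m.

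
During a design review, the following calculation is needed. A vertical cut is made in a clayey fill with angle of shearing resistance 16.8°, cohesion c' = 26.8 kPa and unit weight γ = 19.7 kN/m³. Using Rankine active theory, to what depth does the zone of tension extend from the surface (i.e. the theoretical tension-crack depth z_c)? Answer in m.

3.66 m

K_a = tan²(45° − 16.8°/2) = 0.5516; √K_a = 0.7427.
The active pressure is zero where K_a γ z = 2c√K_a, so z_c = 2c/(γ√K_a) = 2×26.8/(19.7×0.7427) = 3.664 m.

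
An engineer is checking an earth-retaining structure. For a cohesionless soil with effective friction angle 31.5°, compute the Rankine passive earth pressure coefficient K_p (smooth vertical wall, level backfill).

3.19

K_p = (1 + sin φ)/(1 − sin φ) = tan²(45° + 31.5°/2) = 3.188.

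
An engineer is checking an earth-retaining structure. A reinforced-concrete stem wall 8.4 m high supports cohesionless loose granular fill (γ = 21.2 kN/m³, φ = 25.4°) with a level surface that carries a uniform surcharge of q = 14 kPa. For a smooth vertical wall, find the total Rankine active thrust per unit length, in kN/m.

346 kN/m

K_a = tan²(45° − φ/2) = 0.3996.
Soil triangle: ½ K_a γ H² = 0.5×0.3996×21.2×8.4² = 298.9 kN/m.
Surcharge rectangle: K_a q H = 0.3996×14×8.4 = 47.00 kN/m.
Total = 298.9 + 47.00 = 345.9 kN/m.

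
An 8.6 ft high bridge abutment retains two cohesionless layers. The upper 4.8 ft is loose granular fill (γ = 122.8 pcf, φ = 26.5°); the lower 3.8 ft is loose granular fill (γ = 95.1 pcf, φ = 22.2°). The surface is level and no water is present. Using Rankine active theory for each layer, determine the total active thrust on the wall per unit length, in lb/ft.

1860 lb/ft

K_a1 = tan²(45°−26.5°/2) = 0.3829; K_a2 = tan²(45°−22.2°/2) = 0.4515.
Layer 1: σ at base = K_a1 γ₁ h₁ = 225.7 psf; P₁ = ½×225.7×4.8 = 541.7.
Layer 2: σ_v at top = γ₁h₁ = 589.4; σ_h top = K_a2×589.4 = 266.2; σ_h base = K_a2×(589.4+95.1×3.8) = 429.3.
P₂ = ½(266.2+429.3)×3.8 = 1321. Total P_a = 541.7+1321 = 1863 lb/ft.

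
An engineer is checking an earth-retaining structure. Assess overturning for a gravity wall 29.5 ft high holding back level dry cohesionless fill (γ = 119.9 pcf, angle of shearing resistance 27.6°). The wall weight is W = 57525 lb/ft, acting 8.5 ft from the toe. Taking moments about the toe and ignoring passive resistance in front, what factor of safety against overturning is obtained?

2.60

K_a = tan²(45° − 27.6°/2) = 0.3668.
P_a = ½K_aγH² = 0.5×0.3668×119.9×29.5² = 19140 lb/ft, acting at H/3 = 9.833 ft above the base.
Overturning moment M_o = P_a × H/3 = 19140 × 9.833 = 188200.
Resisting moment M_r = W × 8.5 = 57525 × 8.5 = 489000.
FS_overturning = M_r/M_o = 489000/188200 = 2.599.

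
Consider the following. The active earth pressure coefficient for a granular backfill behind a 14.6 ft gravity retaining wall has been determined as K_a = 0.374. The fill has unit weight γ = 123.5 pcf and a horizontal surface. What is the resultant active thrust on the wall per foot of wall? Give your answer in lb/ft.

P = ½ K_a γ H² = 0.5 × 0.374 × 123.5 × 14.6² = 4923 lb/ft.

4920 lb/ft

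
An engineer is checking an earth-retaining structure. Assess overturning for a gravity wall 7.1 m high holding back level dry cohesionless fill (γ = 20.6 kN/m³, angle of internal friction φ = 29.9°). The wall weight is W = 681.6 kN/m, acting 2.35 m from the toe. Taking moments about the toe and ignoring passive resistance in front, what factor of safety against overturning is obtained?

K_a = tan²(45° − 29.9°/2) = 0.3347.
P_a = ½K_aγH² = 0.5×0.3347×20.6×7.1² = 173.8 kN/m, acting at H/3 = 2.367 m above the base.
Overturning moment M_o = P_a × H/3 = 173.8 × 2.367 = 411.3.
Resisting moment M_r = W × 2.35 = 681.6 × 2.35 = 1602.
FS_overturning = M_r/M_o = 1602/411.3 = 3.895.

3.89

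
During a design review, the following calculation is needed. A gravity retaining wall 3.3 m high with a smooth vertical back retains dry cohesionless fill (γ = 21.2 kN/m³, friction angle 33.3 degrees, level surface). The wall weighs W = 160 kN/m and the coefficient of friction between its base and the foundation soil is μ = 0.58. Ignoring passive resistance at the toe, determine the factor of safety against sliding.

2.76

K_a = tan²(45° − 33.3°/2) = 0.2911.
P_a = ½K_aγH² = 0.5×0.2911×21.2×3.3² = 33.61 kN/m, acting at H/3 = 1.100 m above the base.
FS_sliding = μW / P_a = 0.58×160 / 33.61 = 2.761.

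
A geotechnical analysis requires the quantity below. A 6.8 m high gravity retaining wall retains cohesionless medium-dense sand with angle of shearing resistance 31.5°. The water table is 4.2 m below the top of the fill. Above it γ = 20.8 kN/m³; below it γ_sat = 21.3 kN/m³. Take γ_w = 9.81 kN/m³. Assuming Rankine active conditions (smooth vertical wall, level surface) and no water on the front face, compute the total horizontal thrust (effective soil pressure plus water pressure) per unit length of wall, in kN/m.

174 kN/m

K_a = tan²(45° − φ/2) = 0.3136.
γ' = 21.3 − 9.81 = 11.49 kN/m³. Depth below WT = 2.6 m.
σ'_h at WT = K_a γ d_w = 27.40 kPa; at base = 27.40 + K_a γ' × 2.6 = 36.77 kPa.
P₁ (0–4.2 m) = ½×27.40×4.2 = 57.54. P₂ (4.2–6.8 m) = ½(27.40+36.77)×2.6 = 83.42.
P_w = ½ γ_w h₂² = 0.5×9.81×2.6² = 33.16. Total = 57.54+83.42+33.16 = 174.1 kN/m.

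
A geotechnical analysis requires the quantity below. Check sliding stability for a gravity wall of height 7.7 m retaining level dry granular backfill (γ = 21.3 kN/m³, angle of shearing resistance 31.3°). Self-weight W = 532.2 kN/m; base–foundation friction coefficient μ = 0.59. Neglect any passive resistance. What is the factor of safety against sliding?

K_a = tan²(45° − 31.3°/2) = 0.3162.
P_a = ½K_aγH² = 0.5×0.3162×21.3×7.7² = 199.7 kN/m, acting at H/3 = 2.567 m above the base.
FS_sliding = μW / P_a = 0.59×532.2 / 199.7 = 1.573.

1.57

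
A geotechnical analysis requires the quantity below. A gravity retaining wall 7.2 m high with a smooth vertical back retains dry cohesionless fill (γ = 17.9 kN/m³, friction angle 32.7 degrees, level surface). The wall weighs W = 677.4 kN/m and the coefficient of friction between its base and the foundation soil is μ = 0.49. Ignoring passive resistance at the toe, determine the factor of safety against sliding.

2.40

K_a = tan²(45° − 32.7°/2) = 0.2985.
P_a = ½K_aγH² = 0.5×0.2985×17.9×7.2² = 138.5 kN/m, acting at H/3 = 2.400 m above the base.
FS_sliding = μW / P_a = 0.49×677.4 / 138.5 = 2.397.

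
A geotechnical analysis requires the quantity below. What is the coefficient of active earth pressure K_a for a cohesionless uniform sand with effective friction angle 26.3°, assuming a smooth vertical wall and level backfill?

0.386

K_a = (1 − sin φ)/(1 + sin φ) = (1 − sin 26.3°)/(1 + sin 26.3°) = 0.3859.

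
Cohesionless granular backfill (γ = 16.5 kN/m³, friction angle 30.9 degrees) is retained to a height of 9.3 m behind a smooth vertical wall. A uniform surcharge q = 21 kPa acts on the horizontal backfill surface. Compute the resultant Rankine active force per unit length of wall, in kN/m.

292 kN/m

K_a = tan²(45° − φ/2) = 0.3214.
Soil triangle: ½ K_a γ H² = 0.5×0.3214×16.5×9.3² = 229.3 kN/m.
Surcharge rectangle: K_a q H = 0.3214×21×9.3 = 62.77 kN/m.
Total = 229.3 + 62.77 = 292.1 kN/m.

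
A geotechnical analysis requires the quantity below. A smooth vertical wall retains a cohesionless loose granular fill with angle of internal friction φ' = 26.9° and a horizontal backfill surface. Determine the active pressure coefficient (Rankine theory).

0.377

K_a = (1 − sin φ)/(1 + sin φ) = (1 − sin 26.9°)/(1 + sin 26.9°) = 0.3770.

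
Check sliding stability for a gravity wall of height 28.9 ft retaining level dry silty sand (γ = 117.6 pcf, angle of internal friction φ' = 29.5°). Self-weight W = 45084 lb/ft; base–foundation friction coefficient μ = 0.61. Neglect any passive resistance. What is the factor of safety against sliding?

K_a = tan²(45° − 29.5°/2) = 0.3401.
P_a = ½K_aγH² = 0.5×0.3401×117.6×28.9² = 16700 lb/ft, acting at H/3 = 9.633 ft above the base.
FS_sliding = μW / P_a = 0.61×45084 / 16700 = 1.647.

1.65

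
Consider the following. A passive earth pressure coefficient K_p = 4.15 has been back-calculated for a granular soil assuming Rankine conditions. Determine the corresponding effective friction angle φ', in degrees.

K_p = (1+sin φ)/(1−sin φ) ⇒ sin φ = (K_p − 1)/(K_p + 1) = 0.6117.
φ = arcsin(0.6117) = 37.71°.

37.7°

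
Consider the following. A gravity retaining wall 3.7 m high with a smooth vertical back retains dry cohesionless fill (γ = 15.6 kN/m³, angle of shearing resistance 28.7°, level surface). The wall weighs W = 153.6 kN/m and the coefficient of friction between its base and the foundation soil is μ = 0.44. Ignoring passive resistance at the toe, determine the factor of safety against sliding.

1.80

K_a = tan²(45° − 28.7°/2) = 0.3511.
P_a = ½K_aγH² = 0.5×0.3511×15.6×3.7² = 37.50 kN/m, acting at H/3 = 1.233 m above the base.
FS_sliding = μW / P_a = 0.44×153.6 / 37.50 = 1.802.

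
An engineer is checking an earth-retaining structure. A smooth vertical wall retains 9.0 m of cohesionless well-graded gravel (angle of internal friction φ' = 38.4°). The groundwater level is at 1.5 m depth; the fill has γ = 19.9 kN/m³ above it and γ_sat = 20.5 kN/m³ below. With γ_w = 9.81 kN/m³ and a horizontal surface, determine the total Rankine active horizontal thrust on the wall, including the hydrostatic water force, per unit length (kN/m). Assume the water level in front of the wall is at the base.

404 kN/m

K_a = tan²(45° − φ/2) = 0.2337.
γ' = 20.5 − 9.81 = 10.69 kN/m³. Depth below WT = 7.5 m.
σ'_h at WT = K_a γ d_w = 6.976 kPa; at base = 6.976 + K_a γ' × 7.5 = 25.71 kPa.
P₁ (0–1.5 m) = ½×6.976×1.5 = 5.232. P₂ (1.5–9.0 m) = ½(6.976+25.71)×7.5 = 122.6.
P_w = ½ γ_w h₂² = 0.5×9.81×7.5² = 275.9. Total = 5.232+122.6+275.9 = 403.7 kN/m.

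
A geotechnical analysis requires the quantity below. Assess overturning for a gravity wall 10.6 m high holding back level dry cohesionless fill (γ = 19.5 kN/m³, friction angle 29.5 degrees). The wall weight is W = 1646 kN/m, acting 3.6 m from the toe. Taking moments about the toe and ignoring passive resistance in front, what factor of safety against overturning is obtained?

K_a = tan²(45° − 29.5°/2) = 0.3401.
P_a = ½K_aγH² = 0.5×0.3401×19.5×10.6² = 372.6 kN/m, acting at H/3 = 3.533 m above the base.
Overturning moment M_o = P_a × H/3 = 372.6 × 3.533 = 1316.
Resisting moment M_r = W × 3.6 = 1646 × 3.6 = 5926.
FS_overturning = M_r/M_o = 5926/1316 = 4.501.

4.50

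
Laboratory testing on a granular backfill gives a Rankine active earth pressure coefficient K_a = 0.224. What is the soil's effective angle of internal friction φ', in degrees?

39.3°

K_a = tan²(45° − φ/2) ⇒ 45° − φ/2 = arctan(√0.224) = 25.33°.
φ = 2(45° − 25.33°) = 39.34°.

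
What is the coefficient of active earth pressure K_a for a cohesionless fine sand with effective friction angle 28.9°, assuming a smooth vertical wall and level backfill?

K_a = tan²(45° − φ/2) = tan²(30.55°) = 0.3484.

0.348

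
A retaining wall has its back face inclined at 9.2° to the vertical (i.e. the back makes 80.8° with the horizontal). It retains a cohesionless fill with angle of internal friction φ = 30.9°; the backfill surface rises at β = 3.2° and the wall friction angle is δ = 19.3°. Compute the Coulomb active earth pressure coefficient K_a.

0.375

K_a = sin²(α+φ) / [sin²α · sin(α−δ) · (1 + √{sin(φ+δ)sin(φ−β) / (sin(α−δ)sin(α+β))})²].
With α = 80.8°, φ = 30.9°, δ = 19.3°, β = 3.2°: K_a = 0.3752.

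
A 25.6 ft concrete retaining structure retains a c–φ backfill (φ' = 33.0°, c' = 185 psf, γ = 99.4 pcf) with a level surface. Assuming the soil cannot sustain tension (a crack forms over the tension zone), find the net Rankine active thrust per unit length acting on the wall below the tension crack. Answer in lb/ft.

5150 lb/ft

K_a = 0.2948; √K_a = 0.5430.
Tension-crack depth z_c = 2c/(γ√K_a) = 2×185/(99.4×0.5430) = 6.856 ft.
σ_a at base = K_a γ H − 2c√K_a = 0.2948×99.4×25.6 − 2×185×0.5430 = 549.3 psf.
P_a = ½ × 549.3 × (H − z_c) = 0.5×549.3×18.74 = 5148 lb/ft.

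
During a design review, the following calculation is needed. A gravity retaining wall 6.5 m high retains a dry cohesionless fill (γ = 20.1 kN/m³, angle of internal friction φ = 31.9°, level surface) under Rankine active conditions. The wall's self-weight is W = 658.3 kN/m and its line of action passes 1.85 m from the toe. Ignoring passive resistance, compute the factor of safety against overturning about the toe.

4.29

K_a = tan²(45° − 31.9°/2) = 0.3085.
P_a = ½K_aγH² = 0.5×0.3085×20.1×6.5² = 131.0 kN/m, acting at H/3 = 2.167 m above the base.
Overturning moment M_o = P_a × H/3 = 131.0 × 2.167 = 283.8.
Resisting moment M_r = W × 1.85 = 658.3 × 1.85 = 1218.
FS_overturning = M_r/M_o = 1218/283.8 = 4.291.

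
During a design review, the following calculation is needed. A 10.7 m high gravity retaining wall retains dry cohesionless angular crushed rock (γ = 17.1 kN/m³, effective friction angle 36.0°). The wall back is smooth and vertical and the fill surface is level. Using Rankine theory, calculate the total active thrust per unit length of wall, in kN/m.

254 kN/m

K_a = tan²(45° − φ/2) = 0.2596.
P_a = ½ K_a γ H² = 0.5 × 0.2596 × 17.1 × 10.7² = 254.1 kN/m.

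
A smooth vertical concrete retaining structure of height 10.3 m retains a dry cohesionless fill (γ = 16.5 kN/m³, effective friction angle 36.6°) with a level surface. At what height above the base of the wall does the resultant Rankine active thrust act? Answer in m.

3.43 m

K_a = 0.2530.
The pressure distribution is triangular, so the resultant acts at H/3 above the base = 10.3/3 = 3.433 m.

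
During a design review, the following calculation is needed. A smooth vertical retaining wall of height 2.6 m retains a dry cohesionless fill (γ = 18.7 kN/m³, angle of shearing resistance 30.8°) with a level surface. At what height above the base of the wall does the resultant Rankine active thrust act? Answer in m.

K_a = 0.3227.
The pressure distribution is triangular, so the resultant acts at H/3 above the base = 2.6/3 = 0.8667 m.

0.867 m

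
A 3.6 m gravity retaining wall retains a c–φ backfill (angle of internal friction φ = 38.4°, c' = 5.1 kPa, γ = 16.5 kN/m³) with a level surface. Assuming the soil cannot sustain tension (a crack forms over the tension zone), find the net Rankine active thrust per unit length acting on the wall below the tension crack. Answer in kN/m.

10.4 kN/m

K_a = 0.2337; √K_a = 0.4834.
Tension-crack depth z_c = 2c/(γ√K_a) = 2×5.1/(16.5×0.4834) = 1.279 m.
σ_a at base = K_a γ H − 2c√K_a = 0.2337×16.5×3.6 − 2×5.1×0.4834 = 8.951 kPa.
P_a = ½ × 8.951 × (H − z_c) = 0.5×8.951×2.321 = 10.39 kN/m.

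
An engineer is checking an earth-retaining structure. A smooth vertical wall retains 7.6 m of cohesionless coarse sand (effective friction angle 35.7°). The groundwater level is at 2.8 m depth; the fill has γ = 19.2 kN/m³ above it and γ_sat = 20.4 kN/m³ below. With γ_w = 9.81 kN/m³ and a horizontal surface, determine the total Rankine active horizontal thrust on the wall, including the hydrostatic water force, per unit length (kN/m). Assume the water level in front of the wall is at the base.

K_a = tan²(45° − φ/2) = 0.2630.
γ' = 20.4 − 9.81 = 10.59 kN/m³. Depth below WT = 4.8 m.
σ'_h at WT = K_a γ d_w = 14.14 kPa; at base = 14.14 + K_a γ' × 4.8 = 27.51 kPa.
P₁ (0–2.8 m) = ½×14.14×2.8 = 19.79. P₂ (2.8–7.6 m) = ½(14.14+27.51)×4.8 = 99.95.
P_w = ½ γ_w h₂² = 0.5×9.81×4.8² = 113.0. Total = 19.79+99.95+113.0 = 232.8 kN/m.

233 kN/m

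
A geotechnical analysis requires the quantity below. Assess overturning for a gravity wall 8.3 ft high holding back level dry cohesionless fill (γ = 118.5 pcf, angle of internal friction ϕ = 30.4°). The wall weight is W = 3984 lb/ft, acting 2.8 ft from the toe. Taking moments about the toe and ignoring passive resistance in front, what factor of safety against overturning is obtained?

K_a = tan²(45° − 30.4°/2) = 0.3280.
P_a = ½K_aγH² = 0.5×0.3280×118.5×8.3² = 1339 lb/ft, acting at H/3 = 2.767 ft above the base.
Overturning moment M_o = P_a × H/3 = 1339 × 2.767 = 3704.
Resisting moment M_r = W × 2.8 = 3984 × 2.8 = 11160.
FS_overturning = M_r/M_o = 11160/3704 = 3.012.

3.01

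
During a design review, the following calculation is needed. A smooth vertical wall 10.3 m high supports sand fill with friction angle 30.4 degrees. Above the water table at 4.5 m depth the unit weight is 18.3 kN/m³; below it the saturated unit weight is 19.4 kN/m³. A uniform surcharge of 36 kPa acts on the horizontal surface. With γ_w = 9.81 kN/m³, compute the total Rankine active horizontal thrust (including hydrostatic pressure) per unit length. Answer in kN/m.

K_a = tan²(45° − φ/2) = 0.3280.
γ' = 19.4 − 9.81 = 9.590 kN/m³. h₂ = H − d_w = 5.8 m.
σ'_h: at surface K_a·q = 11.81; at WT K_a(q+γd_w) = 38.82; at base K_a(q+γd_w+γ'h₂) = 57.06 kPa.
P₁ = ½(11.81+38.82)×4.5 = 113.9; P₂ = ½(38.82+57.06)×5.8 = 278.0; P_w = ½γ_w h₂² = 165.0.
Total = 113.9+278.0+165.0 = 557.0 kN/m.

557 kN/m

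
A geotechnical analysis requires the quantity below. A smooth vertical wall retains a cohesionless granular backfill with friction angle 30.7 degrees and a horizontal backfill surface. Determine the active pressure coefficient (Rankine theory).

0.324

K_a = (1 − sin φ)/(1 + sin φ) = (1 − sin 30.7°)/(1 + sin 30.7°) = 0.3240.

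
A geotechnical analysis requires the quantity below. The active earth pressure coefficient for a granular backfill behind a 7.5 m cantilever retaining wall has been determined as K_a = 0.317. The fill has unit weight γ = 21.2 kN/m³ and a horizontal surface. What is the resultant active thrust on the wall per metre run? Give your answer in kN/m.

189 kN/m

P = ½ K_a γ H² = 0.5 × 0.317 × 21.2 × 7.5² = 189.0 kN/m.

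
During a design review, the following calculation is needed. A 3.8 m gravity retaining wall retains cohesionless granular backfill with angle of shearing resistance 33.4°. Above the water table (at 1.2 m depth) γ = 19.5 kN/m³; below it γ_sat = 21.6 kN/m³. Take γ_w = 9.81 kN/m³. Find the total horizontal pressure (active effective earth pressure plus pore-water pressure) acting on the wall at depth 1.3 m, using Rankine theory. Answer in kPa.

K_a = (1 − sin φ)/(1 + sin φ) = 0.2899.
γ' = 21.6 − 9.81 = 11.79 kN/m³.
Effective vertical stress at 1.3 m: σ'_v = 19.5×1.2 + 11.79×0.100 = 24.58 kPa.
σ'_h = K_a σ'_v = 0.2899 × 24.58 = 7.126 kPa; u = γ_w × 0.100 = 0.9810 kPa.
Total σ_h = 7.126 + 0.9810 = 8.107 kPa.

8.11 kPa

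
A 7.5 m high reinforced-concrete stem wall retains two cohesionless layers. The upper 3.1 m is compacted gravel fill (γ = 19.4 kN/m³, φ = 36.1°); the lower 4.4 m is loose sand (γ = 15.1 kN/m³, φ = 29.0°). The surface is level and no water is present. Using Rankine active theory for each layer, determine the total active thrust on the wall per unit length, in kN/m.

K_a1 = tan²(45°−36.1°/2) = 0.2585; K_a2 = tan²(45°−29.0°/2) = 0.3470.
Layer 1: σ at base = K_a1 γ₁ h₁ = 15.55 kPa; P₁ = ½×15.55×3.1 = 24.10.
Layer 2: σ_v at top = γ₁h₁ = 60.14; σ_h top = K_a2×60.14 = 20.87; σ_h base = K_a2×(60.14+15.1×4.4) = 43.92.
P₂ = ½(20.87+43.92)×4.4 = 142.5. Total P_a = 24.10+142.5 = 166.6 kN/m.

167 kN/m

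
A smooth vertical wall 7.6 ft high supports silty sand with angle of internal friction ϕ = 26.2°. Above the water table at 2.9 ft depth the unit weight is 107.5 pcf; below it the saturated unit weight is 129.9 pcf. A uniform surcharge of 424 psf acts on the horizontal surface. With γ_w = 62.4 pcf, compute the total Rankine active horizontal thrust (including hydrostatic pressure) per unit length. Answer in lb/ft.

2970 lb/ft

K_a = tan²(45° − φ/2) = 0.3874.
γ' = 129.9 − 62.4 = 67.50 pcf. h₂ = H − d_w = 4.7 ft.
σ'_h: at surface K_a·q = 164.3; at WT K_a(q+γd_w) = 285.1; at base K_a(q+γd_w+γ'h₂) = 408.0 psf.
P₁ = ½(164.3+285.1)×2.9 = 651.5; P₂ = ½(285.1+408.0)×4.7 = 1629; P_w = ½γ_w h₂² = 689.2.
Total = 651.5+1629+689.2 = 2969 lb/ft.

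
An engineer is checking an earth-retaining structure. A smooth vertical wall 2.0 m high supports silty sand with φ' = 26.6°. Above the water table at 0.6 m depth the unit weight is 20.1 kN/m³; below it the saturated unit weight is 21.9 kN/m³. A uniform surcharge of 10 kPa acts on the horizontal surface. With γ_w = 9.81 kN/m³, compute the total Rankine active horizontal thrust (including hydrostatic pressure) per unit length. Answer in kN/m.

29.6 kN/m

K_a = tan²(45° − φ/2) = 0.3814.
γ' = 21.9 − 9.81 = 12.09 kN/m³. h₂ = H − d_w = 1.4 m.
σ'_h: at surface K_a·q = 3.814; at WT K_a(q+γd_w) = 8.415; at base K_a(q+γd_w+γ'h₂) = 14.87 kPa.
P₁ = ½(3.814+8.415)×0.6 = 3.669; P₂ = ½(8.415+14.87)×1.4 = 16.30; P_w = ½γ_w h₂² = 9.614.
Total = 3.669+16.30+9.614 = 29.58 kN/m.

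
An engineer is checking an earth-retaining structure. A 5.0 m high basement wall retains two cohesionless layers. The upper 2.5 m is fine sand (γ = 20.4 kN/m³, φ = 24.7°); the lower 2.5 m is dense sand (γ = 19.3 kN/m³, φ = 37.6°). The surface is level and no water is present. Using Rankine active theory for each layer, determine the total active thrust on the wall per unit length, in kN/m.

71.6 kN/m

K_a1 = tan²(45°−24.7°/2) = 0.4106; K_a2 = tan²(45°−37.6°/2) = 0.2421.
Layer 1: σ at base = K_a1 γ₁ h₁ = 20.94 kPa; P₁ = ½×20.94×2.5 = 26.17.
Layer 2: σ_v at top = γ₁h₁ = 51.00; σ_h top = K_a2×51.00 = 12.35; σ_h base = K_a2×(51.00+19.3×2.5) = 24.03.
P₂ = ½(12.35+24.03)×2.5 = 45.47. Total P_a = 26.17+45.47 = 71.65 kN/m.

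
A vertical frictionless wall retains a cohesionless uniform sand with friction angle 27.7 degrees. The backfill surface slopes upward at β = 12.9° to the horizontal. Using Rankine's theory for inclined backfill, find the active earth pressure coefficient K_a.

K_a = cos β · (cos β − √(cos²β − cos²φ)) / (cos β + √(cos²β − cos²φ)).
cos β = 0.9748, cos φ = 0.8854, √(cos²β − cos²φ) = 0.4077.
K_a = 0.9748 × (0.9748 − 0.4077)/(0.9748 + 0.4077) = 0.3998.

0.400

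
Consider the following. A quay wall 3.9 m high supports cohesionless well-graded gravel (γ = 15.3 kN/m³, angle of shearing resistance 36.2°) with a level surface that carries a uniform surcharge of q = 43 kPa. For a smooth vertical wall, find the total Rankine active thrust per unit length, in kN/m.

K_a = tan²(45° − φ/2) = 0.2574.
Soil triangle: ½ K_a γ H² = 0.5×0.2574×15.3×3.9² = 29.95 kN/m.
Surcharge rectangle: K_a q H = 0.2574×43×3.9 = 43.16 kN/m.
Total = 29.95 + 43.16 = 73.11 kN/m.

73.1 kN/m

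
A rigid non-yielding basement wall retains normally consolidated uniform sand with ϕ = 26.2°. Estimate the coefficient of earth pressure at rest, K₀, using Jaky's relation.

K₀ = 1 − sin φ' = 1 − sin 26.2° = 0.5585.

0.558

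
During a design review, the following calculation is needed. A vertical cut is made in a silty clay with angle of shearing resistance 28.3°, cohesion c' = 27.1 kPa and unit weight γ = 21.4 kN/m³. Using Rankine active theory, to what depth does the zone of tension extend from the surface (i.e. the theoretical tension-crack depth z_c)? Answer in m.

K_a = tan²(45° − 28.3°/2) = 0.3568; √K_a = 0.5973.
The active pressure is zero where K_a γ z = 2c√K_a, so z_c = 2c/(γ√K_a) = 2×27.1/(21.4×0.5973) = 4.240 m.

4.24 m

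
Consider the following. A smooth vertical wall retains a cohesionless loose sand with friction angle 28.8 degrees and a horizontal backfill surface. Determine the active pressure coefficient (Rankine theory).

0.350

K_a = tan²(45° − φ/2) = tan²(30.60°) = 0.3498.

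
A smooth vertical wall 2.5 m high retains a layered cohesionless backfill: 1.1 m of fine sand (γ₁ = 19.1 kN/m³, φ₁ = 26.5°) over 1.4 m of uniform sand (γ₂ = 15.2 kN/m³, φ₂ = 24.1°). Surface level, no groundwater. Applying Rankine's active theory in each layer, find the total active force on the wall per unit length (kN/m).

23.0 kN/m

K_a1 = tan²(45°−26.5°/2) = 0.3829; K_a2 = tan²(45°−24.1°/2) = 0.4201.
Layer 1: σ at base = K_a1 γ₁ h₁ = 8.045 kPa; P₁ = ½×8.045×1.1 = 4.425.
Layer 2: σ_v at top = γ₁h₁ = 21.01; σ_h top = K_a2×21.01 = 8.827; σ_h base = K_a2×(21.01+15.2×1.4) = 17.77.
P₂ = ½(8.827+17.77)×1.4 = 18.62. Total P_a = 4.425+18.62 = 23.04 kN/m.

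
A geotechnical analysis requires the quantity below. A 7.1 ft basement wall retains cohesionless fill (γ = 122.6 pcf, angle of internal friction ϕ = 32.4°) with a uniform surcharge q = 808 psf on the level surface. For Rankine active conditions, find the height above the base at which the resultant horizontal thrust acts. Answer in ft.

3.14 ft

K_a = 0.3022.
Triangular part P₁ = ½K_aγH² = 933.9 at H/3 = 2.367 ft; rectangular part P₂ = K_a q H = 1734 at H/2 = 3.550 ft.
ȳ = (P₁·2.367 + P₂·3.550)/(P₁+P₂) = 3.136 ft.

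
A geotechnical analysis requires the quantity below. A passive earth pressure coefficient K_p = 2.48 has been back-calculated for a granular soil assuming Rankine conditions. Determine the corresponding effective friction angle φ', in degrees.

K_p = (1+sin φ)/(1−sin φ) ⇒ sin φ = (K_p − 1)/(K_p + 1) = 0.4253.
φ = arcsin(0.4253) = 25.17°.

25.2°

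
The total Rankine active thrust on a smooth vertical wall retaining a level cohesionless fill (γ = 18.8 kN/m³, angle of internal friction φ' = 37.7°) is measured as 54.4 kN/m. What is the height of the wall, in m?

K_a = 0.2411. P_a = ½ K_a γ H² ⇒ H = √(2P_a/(K_a γ)).
H = √(2×54.4/(0.2411×18.8)) = 4.900 m.

4.90 m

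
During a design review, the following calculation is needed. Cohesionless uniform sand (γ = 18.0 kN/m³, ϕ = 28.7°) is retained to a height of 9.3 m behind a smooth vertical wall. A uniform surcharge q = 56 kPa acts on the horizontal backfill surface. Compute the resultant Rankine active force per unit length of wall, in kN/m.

456 kN/m

K_a = tan²(45° − φ/2) = 0.3511.
Soil triangle: ½ K_a γ H² = 0.5×0.3511×18.0×9.3² = 273.3 kN/m.
Surcharge rectangle: K_a q H = 0.3511×56×9.3 = 182.9 kN/m.
Total = 273.3 + 182.9 = 456.2 kN/m.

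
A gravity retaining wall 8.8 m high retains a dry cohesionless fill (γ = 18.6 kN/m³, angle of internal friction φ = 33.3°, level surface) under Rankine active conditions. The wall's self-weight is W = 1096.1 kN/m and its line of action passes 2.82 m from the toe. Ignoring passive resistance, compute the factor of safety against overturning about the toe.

5.03

K_a = tan²(45° − 33.3°/2) = 0.2911.
P_a = ½K_aγH² = 0.5×0.2911×18.6×8.8² = 209.7 kN/m, acting at H/3 = 2.933 m above the base.
Overturning moment M_o = P_a × H/3 = 209.7 × 2.933 = 615.0.
Resisting moment M_r = W × 2.82 = 1096.1 × 2.82 = 3091.
FS_overturning = M_r/M_o = 3091/615.0 = 5.026.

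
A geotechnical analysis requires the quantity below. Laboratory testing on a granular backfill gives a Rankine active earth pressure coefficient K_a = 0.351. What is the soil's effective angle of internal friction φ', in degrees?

28.7°

K_a = tan²(45° − φ/2) ⇒ 45° − φ/2 = arctan(√0.351) = 30.64°.
φ = 2(45° − 30.64°) = 28.71°.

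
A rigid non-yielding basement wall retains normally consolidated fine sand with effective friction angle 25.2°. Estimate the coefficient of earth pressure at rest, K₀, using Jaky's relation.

0.574

K₀ = 1 − sin φ' = 1 − sin 25.2° = 0.5742.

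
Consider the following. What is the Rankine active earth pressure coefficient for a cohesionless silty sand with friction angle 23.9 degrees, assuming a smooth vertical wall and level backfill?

K_a = tan²(45° − φ/2) = tan²(33.05°) = 0.4233.

0.423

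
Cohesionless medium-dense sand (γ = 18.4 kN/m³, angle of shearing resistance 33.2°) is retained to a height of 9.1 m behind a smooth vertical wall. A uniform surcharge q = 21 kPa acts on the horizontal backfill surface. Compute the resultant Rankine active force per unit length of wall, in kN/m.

K_a = tan²(45° − φ/2) = 0.2924.
Soil triangle: ½ K_a γ H² = 0.5×0.2924×18.4×9.1² = 222.7 kN/m.
Surcharge rectangle: K_a q H = 0.2924×21×9.1 = 55.87 kN/m.
Total = 222.7 + 55.87 = 278.6 kN/m.

279 kN/m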